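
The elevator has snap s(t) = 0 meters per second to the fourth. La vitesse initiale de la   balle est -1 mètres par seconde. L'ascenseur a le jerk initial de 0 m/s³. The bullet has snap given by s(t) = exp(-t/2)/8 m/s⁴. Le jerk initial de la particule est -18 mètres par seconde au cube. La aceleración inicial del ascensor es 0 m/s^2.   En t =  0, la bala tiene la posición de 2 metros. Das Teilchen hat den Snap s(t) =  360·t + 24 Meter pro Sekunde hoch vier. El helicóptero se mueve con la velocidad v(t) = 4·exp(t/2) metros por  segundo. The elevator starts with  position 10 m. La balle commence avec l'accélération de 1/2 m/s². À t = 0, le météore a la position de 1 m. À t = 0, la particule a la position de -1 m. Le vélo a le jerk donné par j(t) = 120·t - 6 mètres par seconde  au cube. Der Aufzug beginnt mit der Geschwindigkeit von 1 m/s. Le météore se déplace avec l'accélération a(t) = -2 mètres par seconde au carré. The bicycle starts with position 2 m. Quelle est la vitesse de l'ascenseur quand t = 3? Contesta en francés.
Pour résoudre ceci, nous devons prendre 3 primitives de notre équation du snap s(t) = 0. En intégrant le snap et en utilisant la condition initiale j(0) = 0, nous obtenons j(t) = 0. L'intégrale du jerk, avec a(0) = 0, donne l'accélération: a(t) = 0. L'intégrale de l'accélération, avec v(0) = 1, donne la vitesse: v(t) = 1. Nous avons la vitesse v(t) = 1. En substituant t = 3: v(3) = 1.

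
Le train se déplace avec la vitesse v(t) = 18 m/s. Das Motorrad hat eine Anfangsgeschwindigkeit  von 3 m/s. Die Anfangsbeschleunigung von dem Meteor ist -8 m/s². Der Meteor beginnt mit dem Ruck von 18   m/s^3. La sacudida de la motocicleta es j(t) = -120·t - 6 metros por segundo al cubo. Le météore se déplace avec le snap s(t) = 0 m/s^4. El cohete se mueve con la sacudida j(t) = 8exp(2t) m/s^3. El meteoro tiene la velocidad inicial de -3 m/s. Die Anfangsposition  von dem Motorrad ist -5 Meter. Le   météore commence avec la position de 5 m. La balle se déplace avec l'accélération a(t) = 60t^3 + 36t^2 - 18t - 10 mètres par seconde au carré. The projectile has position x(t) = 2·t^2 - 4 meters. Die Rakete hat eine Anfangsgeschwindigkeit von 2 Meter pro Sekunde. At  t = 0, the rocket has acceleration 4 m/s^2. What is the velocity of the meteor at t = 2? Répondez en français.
Nous devons trouver la primitive de notre équation du snap s(t) = 0 3 fois. L'intégrale du snap, avec j(0) = 18, donne le jerk: j(t) = 18. En prenant ∫j(t)dt et en appliquant a(0) = -8, nous trouvons a(t) = 18·t - 8. L'intégrale de l'accélération est la vitesse. En utilisant v(0) = -3, nous obtenons v(t) = 9·t^2 - 8·t - 3. De l'équation de la vitesse v(t) = 9·t^2 - 8·t - 3, nous substituons t = 2 pour obtenir v = 17.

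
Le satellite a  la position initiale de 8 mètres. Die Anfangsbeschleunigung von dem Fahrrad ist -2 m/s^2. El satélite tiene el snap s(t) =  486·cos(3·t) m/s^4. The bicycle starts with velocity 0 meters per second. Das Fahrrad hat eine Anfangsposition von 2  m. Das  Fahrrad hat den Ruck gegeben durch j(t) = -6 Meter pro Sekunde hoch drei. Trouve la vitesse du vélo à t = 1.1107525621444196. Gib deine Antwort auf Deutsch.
Wir müssen unsere Gleichung für den Ruck j(t) = -6 2-mal integrieren. Das Integral von dem Ruck, mit a(0) = -2, ergibt die Beschleunigung: a(t) = -6·t - 2. Mit ∫a(t)dt und Anwendung von v(0) = 0, finden wir v(t) = t·(-3·t - 2). Wir haben die Geschwindigkeit v(t) = t·(-3·t - 2). Durch Einsetzen von t = 1.1107525621444196: v(1.1107525621444196) = -5.92281888722002.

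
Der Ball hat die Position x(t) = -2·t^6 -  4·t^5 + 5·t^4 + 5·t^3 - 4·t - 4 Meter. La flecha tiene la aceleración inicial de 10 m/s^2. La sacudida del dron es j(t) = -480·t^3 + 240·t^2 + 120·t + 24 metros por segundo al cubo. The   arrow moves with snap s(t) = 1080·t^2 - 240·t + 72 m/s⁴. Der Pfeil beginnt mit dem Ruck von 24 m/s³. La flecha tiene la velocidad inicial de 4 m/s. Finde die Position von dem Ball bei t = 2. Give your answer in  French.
En utilisant x(t) = -2·t^6 - 4·t^5 + 5·t^4 + 5·t^3 - 4·t - 4 et en substituant t = 2, nous trouvons x = -148.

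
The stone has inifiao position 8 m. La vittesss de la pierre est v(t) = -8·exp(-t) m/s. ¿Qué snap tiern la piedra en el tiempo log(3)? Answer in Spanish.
Debemos derivar nuestra ecuación de la velocidad v(t) = -8·exp(-t) 3 veces. Derivando la velocidad, obtenemos la aceleración: a(t) = 8·exp(-t). Tomando d/dt de a(t), encontramos j(t) = -8·exp(-t). Tomando d/dt de j(t), encontramos s(t) = 8·exp(-t). Tenemos el snap s(t) = 8·exp(-t). Sustituyendo t = log(3): s(log(3)) = 8/3.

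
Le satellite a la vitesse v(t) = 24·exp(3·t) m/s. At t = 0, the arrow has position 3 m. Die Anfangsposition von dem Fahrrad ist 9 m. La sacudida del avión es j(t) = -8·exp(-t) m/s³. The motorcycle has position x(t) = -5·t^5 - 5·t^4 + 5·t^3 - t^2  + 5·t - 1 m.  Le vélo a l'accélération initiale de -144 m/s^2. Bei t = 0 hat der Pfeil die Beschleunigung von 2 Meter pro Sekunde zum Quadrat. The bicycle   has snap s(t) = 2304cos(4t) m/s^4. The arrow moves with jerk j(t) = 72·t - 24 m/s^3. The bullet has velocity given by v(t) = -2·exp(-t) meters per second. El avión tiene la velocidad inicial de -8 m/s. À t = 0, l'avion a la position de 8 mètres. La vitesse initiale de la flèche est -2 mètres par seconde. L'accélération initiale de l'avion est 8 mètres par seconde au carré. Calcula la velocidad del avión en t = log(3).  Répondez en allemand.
Um dies zu lösen, müssen wir 2 Integrale unserer Gleichung für den Ruck j(t) = -8·exp(-t) finden. Mit ∫j(t)dt und Anwendung von a(0) = 8, finden wir a(t) = 8·exp(-t). Durch Integration von der Beschleunigung und Verwendung der Anfangsbedingung v(0) = -8, erhalten wir v(t) = -8·exp(-t). Aus der Gleichung für die Geschwindigkeit v(t) = -8·exp(-t), setzen wir t = log(3) ein und erhalten v = -8/3.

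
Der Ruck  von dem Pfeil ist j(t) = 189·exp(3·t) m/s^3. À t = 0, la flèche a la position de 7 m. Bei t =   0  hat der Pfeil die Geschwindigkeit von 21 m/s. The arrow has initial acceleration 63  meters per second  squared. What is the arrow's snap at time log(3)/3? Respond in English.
Starting from jerk j(t) = 189·exp(3·t), we take 1 derivative. Taking d/dt of j(t), we find s(t) = 567·exp(3·t). We have snap s(t) = 567·exp(3·t). Substituting t = log(3)/3: s(log(3)/3) = 1701.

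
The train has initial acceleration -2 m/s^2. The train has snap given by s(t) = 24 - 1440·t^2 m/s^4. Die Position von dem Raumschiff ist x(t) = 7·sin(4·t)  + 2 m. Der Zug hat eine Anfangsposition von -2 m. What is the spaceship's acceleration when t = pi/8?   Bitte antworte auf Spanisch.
Partiendo de la posición x(t) = 7·sin(4·t) + 2, tomamos 2 derivadas. Tomando d/dt de x(t), encontramos v(t) = 28·cos(4·t). La derivada de la velocidad da la aceleración: a(t) = -112·sin(4·t). Usando a(t) = -112·sin(4·t) y sustituyendo t = pi/8, encontramos a = -112.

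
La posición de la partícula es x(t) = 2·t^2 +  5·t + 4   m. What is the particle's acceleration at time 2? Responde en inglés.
Starting from position x(t) = 2·t^2 + 5·t + 4, we take 2 derivatives. Differentiating position, we get velocity: v(t) = 4·t + 5. The derivative of velocity gives acceleration: a(t) = 4. Using a(t) = 4 and substituting t = 2, we find a = 4.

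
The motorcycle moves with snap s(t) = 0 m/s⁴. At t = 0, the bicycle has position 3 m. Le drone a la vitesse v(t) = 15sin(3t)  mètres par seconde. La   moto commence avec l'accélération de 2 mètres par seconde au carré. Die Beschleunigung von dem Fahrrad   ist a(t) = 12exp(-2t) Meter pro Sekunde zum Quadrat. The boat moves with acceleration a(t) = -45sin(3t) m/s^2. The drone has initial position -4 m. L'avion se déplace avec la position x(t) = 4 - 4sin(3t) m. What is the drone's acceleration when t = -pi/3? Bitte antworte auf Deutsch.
Ausgehend von der Geschwindigkeit v(t) = 15·sin(3·t), nehmen wir 1 Ableitung. Mit d/dt von v(t) finden wir a(t) = 45·cos(3·t). Mit a(t) = 45·cos(3·t) und Einsetzen von t = -pi/3, finden wir a = -45.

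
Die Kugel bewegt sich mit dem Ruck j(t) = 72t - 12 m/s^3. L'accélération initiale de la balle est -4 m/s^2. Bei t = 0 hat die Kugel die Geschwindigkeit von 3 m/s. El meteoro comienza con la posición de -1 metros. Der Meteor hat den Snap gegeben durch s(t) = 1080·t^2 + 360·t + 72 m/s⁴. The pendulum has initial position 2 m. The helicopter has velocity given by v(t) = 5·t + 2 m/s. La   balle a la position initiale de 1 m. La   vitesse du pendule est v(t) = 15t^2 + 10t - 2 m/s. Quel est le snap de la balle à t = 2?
En partant du jerk j(t) = 72·t - 12, nous prenons 1 dérivée. La dérivée du jerk donne le snap: s(t) = 72. En utilisant s(t) = 72 et en substituant t = 2, nous trouvons s = 72.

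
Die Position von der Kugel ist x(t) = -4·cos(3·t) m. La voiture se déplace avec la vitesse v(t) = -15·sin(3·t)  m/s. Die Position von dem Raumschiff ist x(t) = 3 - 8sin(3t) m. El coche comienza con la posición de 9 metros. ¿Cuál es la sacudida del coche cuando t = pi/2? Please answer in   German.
Wir müssen unsere Gleichung für die Geschwindigkeit v(t) = -15·sin(3·t) 2-mal ableiten. Durch Ableiten von der Geschwindigkeit erhalten wir die Beschleunigung: a(t) = -45·cos(3·t). Durch Ableiten von der Beschleunigung erhalten wir den Ruck: j(t) = 135·sin(3·t). Aus der Gleichung für den Ruck j(t) = 135·sin(3·t), setzen wir t = pi/2 ein und erhalten j = -135.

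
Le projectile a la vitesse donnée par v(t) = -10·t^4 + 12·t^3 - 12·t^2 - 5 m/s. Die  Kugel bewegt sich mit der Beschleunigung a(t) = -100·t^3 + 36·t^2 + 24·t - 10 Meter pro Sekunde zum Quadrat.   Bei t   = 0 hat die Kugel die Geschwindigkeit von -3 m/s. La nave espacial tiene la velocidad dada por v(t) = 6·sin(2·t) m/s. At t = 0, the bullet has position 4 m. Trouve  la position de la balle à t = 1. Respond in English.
We must find the integral of our acceleration equation a(t) = -100·t^3 + 36·t^2 + 24·t - 10 2 times. Integrating acceleration and using the initial condition v(0) = -3, we get v(t) = -25·t^4 + 12·t^3 + 12·t^2 - 10·t - 3. Taking ∫v(t)dt and applying x(0) = 4, we find x(t) = -5·t^5 + 3·t^4 + 4·t^3 - 5·t^2 - 3·t + 4. From the given position equation x(t) = -5·t^5 + 3·t^4 + 4·t^3 - 5·t^2 - 3·t + 4, we substitute t = 1 to get x = -2.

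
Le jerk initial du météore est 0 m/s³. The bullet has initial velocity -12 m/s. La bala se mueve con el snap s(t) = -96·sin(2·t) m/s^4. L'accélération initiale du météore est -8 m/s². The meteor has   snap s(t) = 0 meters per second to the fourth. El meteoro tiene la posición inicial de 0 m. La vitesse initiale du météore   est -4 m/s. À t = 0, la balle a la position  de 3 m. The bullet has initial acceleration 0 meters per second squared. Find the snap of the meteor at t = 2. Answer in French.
De l'équation du snap s(t) = 0, nous substituons t = 2 pour obtenir s = 0.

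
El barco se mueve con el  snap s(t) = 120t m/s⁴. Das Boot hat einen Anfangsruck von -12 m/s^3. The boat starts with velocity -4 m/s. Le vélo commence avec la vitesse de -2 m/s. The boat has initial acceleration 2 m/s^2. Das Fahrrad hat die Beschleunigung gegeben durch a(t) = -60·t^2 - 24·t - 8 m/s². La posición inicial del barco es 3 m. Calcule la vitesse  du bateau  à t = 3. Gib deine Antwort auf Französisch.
Pour résoudre ceci, nous devons prendre 3 intégrales de notre équation du snap s(t) = 120·t. La primitive du snap est le jerk. En utilisant j(0) = -12, nous obtenons j(t) = 60·t^2 - 12. La primitive du jerk est l'accélération. En utilisant a(0) = 2, nous obtenons a(t) = 20·t^3 - 12·t + 2. L'intégrale de l'accélération est la vitesse. En utilisant v(0) = -4, nous obtenons v(t) = 5·t^4 - 6·t^2 + 2·t - 4. En utilisant v(t) = 5·t^4 - 6·t^2 + 2·t - 4 et en substituant t = 3, nous trouvons v = 353.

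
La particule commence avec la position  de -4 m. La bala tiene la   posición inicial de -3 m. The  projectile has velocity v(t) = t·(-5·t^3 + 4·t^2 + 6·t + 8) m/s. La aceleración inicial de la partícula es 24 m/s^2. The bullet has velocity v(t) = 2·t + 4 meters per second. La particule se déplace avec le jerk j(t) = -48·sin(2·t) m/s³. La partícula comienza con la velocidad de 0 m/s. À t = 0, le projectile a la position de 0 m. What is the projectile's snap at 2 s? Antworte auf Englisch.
Starting from velocity v(t) = t·(-5·t^3 + 4·t^2 + 6·t + 8), we take 3 derivatives. Taking d/dt of v(t), we find a(t) = -5·t^3 + 4·t^2 + t·(-15·t^2 + 8·t + 6) + 6·t + 8. Taking d/dt of a(t), we find j(t) = -30·t^2 + t·(8 - 30·t) + 16·t + 12. The derivative of jerk gives snap: s(t) = 24 - 120·t. From the given snap equation s(t) = 24 - 120·t, we substitute t = 2 to get s = -216.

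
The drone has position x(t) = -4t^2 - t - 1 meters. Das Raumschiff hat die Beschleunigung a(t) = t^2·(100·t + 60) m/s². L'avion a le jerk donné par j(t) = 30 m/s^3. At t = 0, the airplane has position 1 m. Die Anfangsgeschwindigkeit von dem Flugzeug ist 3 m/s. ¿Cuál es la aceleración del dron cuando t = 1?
Para resolver esto, necesitamos tomar 2 derivadas de nuestra ecuación de la posición x(t) = -4·t^2 - t - 1. La derivada de la posición da la velocidad: v(t) = -8·t - 1. Tomando d/dt de v(t), encontramos a(t) = -8. De la ecuación de la aceleración a(t) = -8, sustituimos t = 1 para obtener a = -8.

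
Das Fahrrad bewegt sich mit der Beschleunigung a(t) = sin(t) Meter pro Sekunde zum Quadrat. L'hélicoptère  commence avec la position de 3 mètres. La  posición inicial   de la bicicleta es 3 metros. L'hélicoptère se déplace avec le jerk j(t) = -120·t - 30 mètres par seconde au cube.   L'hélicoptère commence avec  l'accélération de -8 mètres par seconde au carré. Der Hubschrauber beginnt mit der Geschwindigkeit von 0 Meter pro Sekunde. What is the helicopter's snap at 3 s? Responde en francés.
En partant du jerk j(t) = -120·t - 30, nous prenons 1 dérivée. En prenant d/dt de j(t), nous trouvons s(t) = -120. En utilisant s(t) = -120 et en substituant t = 3, nous trouvons s = -120.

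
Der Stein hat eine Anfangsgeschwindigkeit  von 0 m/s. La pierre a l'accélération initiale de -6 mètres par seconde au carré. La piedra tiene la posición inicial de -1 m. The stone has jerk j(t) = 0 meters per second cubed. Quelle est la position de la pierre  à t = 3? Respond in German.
Wir müssen unsere Gleichung für den Ruck j(t) = 0 3-mal integrieren. Das Integral von dem Ruck ist die Beschleunigung. Mit a(0) = -6 erhalten wir a(t) = -6. Durch Integration von der Beschleunigung und Verwendung der Anfangsbedingung v(0) = 0, erhalten wir v(t) = -6·t. Mit ∫v(t)dt und Anwendung von x(0) = -1, finden wir x(t) = -3·t^2 - 1. Wir haben die Position x(t) = -3·t^2 - 1. Durch Einsetzen von t = 3: x(3) = -28.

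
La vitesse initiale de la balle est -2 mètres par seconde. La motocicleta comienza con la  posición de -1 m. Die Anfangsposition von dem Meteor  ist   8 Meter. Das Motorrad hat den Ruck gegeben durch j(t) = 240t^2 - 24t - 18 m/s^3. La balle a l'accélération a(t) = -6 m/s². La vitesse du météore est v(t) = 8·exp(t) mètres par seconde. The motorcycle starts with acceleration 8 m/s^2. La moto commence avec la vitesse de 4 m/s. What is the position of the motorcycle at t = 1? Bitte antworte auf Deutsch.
Um dies zu lösen, müssen wir 3 Integrale unserer Gleichung für den Ruck j(t) = 240·t^2 - 24·t - 18 finden. Das Integral von dem Ruck, mit a(0) = 8, ergibt die Beschleunigung: a(t) = 80·t^3 - 12·t^2 - 18·t + 8. Die Stammfunktion von der Beschleunigung ist die Geschwindigkeit. Mit v(0) = 4 erhalten wir v(t) = 20·t^4 - 4·t^3 - 9·t^2 + 8·t + 4. Das Integral von der Geschwindigkeit ist die Position. Mit x(0) = -1 erhalten wir x(t) = 4·t^5 - t^4 - 3·t^3 + 4·t^2 + 4·t - 1. Mit x(t) = 4·t^5 - t^4 - 3·t^3 + 4·t^2 + 4·t - 1 und Einsetzen von t = 1, finden wir x = 7.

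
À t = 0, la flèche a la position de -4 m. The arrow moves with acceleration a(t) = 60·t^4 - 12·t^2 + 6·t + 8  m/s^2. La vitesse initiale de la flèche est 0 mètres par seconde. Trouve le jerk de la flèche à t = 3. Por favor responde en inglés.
To solve this, we need to take 1 derivative of our acceleration equation a(t) = 60·t^4 - 12·t^2 + 6·t + 8. Taking d/dt of a(t), we find j(t) = 240·t^3 - 24·t + 6. Using j(t) = 240·t^3 - 24·t + 6 and substituting t = 3, we find j = 6414.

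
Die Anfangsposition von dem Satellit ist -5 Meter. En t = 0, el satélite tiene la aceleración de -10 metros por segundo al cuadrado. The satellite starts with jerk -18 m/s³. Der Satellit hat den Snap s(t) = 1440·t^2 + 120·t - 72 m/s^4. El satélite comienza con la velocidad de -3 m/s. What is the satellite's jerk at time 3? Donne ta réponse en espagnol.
Necesitamos integrar nuestra ecuación del snap s(t) = 1440·t^2 + 120·t - 72 1 vez. La antiderivada del snap, con j(0) = -18, da la sacudida: j(t) = 480·t^3 + 60·t^2 - 72·t - 18. Usando j(t) = 480·t^3 + 60·t^2 - 72·t - 18 y sustituyendo t = 3, encontramos j = 13266.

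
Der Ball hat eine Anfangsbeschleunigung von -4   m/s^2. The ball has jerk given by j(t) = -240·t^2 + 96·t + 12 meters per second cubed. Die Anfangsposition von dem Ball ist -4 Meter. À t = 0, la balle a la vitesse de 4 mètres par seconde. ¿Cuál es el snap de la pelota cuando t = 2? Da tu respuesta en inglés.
To solve this, we need to take 1 derivative of our jerk equation j(t) = -240·t^2 + 96·t + 12. Differentiating jerk, we get snap: s(t) = 96 - 480·t. Using s(t) = 96 - 480·t and substituting t = 2, we find s = -864.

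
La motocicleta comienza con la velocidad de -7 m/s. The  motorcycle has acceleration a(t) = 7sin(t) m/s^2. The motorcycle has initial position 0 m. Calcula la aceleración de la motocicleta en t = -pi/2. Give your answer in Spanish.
De la ecuación de la aceleración a(t) = 7·sin(t), sustituimos t = -pi/2 para obtener a = -7.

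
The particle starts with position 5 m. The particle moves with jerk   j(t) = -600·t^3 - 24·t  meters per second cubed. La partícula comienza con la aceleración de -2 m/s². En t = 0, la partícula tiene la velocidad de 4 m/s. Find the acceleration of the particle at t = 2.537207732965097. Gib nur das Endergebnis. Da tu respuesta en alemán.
Die Antwort ist -6295.31146402091.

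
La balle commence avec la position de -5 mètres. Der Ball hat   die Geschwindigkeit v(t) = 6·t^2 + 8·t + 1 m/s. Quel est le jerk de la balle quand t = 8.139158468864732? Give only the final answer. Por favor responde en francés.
La réponse est 12.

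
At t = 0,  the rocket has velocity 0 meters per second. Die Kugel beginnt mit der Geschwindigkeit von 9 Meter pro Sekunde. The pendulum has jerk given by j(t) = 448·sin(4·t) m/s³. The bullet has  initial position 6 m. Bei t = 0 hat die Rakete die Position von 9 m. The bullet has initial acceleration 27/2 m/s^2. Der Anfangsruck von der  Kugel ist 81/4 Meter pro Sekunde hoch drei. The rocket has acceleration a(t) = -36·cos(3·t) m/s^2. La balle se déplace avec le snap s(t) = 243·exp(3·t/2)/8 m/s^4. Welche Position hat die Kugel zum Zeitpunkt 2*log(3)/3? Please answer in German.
Ausgehend von dem Snap s(t) = 243·exp(3·t/2)/8, nehmen wir 4 Stammfunktionen. Mit ∫s(t)dt und Anwendung von j(0) = 81/4, finden wir j(t) = 81·exp(3·t/2)/4. Mit ∫j(t)dt und Anwendung von a(0) = 27/2, finden wir a(t) = 27·exp(3·t/2)/2. Das Integral von der Beschleunigung ist die Geschwindigkeit. Mit v(0) = 9 erhalten wir v(t) = 9·exp(3·t/2). Die Stammfunktion von der Geschwindigkeit, mit x(0) = 6, ergibt die Position: x(t) = 6·exp(3·t/2). Mit x(t) = 6·exp(3·t/2) und Einsetzen von t = 2*log(3)/3, finden wir x = 18.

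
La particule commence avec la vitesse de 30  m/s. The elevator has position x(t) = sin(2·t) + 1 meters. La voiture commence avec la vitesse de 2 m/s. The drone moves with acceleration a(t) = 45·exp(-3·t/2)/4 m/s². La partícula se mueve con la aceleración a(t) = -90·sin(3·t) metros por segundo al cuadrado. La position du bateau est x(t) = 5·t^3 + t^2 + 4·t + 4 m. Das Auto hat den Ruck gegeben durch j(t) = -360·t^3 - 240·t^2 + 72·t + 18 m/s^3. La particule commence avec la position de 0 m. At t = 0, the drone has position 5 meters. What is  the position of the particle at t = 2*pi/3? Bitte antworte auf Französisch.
Pour résoudre ceci, nous devons prendre 2 primitives de notre équation de l'accélération a(t) = -90·sin(3·t). La primitive de l'accélération est la vitesse. En utilisant v(0) = 30, nous obtenons v(t) = 30·cos(3·t). En intégrant la vitesse et en utilisant la condition initiale x(0) = 0, nous obtenons x(t) = 10·sin(3·t). Nous avons la position x(t) = 10·sin(3·t). En substituant t = 2*pi/3: x(2*pi/3) = 0.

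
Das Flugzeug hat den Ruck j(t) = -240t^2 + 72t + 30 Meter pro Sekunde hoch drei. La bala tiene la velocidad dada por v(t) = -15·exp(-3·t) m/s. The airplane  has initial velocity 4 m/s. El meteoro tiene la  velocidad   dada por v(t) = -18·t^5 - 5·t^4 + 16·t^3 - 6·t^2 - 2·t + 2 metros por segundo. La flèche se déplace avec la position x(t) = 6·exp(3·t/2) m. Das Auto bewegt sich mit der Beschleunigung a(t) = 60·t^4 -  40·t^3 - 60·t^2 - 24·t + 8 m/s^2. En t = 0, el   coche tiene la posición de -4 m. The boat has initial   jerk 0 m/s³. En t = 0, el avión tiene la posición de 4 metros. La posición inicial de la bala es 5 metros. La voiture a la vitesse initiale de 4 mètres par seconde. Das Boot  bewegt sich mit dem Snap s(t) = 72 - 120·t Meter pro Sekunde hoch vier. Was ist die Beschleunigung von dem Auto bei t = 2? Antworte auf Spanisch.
Usando a(t) = 60·t^4 - 40·t^3 - 60·t^2 - 24·t + 8 y sustituyendo t = 2, encontramos a = 360.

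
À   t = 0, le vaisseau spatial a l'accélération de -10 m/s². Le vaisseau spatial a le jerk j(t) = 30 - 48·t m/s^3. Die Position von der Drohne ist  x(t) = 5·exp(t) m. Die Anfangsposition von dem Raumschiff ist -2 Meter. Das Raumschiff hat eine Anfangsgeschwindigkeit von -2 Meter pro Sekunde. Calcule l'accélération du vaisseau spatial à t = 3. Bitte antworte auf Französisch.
Nous devons trouver l'intégrale de notre équation du jerk j(t) = 30 - 48·t 1 fois. En prenant ∫j(t)dt et en appliquant a(0) = -10, nous trouvons a(t) = -24·t^2 + 30·t - 10. Nous avons l'accélération a(t) = -24·t^2 + 30·t - 10. En substituant t = 3: a(3) = -136.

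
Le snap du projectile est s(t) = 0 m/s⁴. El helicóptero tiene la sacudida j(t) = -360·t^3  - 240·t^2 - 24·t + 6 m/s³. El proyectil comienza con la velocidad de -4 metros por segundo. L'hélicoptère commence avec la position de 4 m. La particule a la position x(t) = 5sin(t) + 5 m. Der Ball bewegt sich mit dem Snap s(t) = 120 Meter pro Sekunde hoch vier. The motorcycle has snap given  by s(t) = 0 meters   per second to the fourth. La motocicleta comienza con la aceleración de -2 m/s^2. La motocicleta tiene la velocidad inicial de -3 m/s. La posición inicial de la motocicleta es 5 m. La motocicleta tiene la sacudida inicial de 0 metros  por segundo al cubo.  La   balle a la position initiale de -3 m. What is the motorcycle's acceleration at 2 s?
To find the answer, we compute 2 integrals of s(t) = 0. The antiderivative of snap, with j(0) = 0, gives jerk: j(t) = 0. Integrating jerk and using the initial condition a(0) = -2, we get a(t) = -2. From the given acceleration equation a(t) = -2, we substitute t = 2 to get a = -2.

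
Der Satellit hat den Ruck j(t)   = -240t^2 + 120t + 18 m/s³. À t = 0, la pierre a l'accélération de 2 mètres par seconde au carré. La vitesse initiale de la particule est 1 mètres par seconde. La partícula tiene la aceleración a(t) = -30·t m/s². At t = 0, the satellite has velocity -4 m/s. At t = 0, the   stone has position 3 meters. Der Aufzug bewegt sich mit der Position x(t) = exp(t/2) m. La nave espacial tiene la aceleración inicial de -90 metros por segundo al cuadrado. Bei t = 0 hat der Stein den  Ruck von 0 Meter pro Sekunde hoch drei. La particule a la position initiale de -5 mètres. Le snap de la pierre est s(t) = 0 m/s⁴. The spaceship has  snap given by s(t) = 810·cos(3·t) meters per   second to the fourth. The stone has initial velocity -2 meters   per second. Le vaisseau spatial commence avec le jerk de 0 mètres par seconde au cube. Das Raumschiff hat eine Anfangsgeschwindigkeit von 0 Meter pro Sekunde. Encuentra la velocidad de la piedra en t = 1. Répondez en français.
En partant du snap s(t) = 0, nous prenons 3 primitives. En intégrant le snap et en utilisant la condition initiale j(0) = 0, nous obtenons j(t) = 0. L'intégrale du jerk, avec a(0) = 2, donne l'accélération: a(t) = 2. En intégrant l'accélération et en utilisant la condition initiale v(0) = -2, nous obtenons v(t) = 2·t - 2. En utilisant v(t) = 2·t - 2 et en substituant t = 1, nous trouvons v = 0.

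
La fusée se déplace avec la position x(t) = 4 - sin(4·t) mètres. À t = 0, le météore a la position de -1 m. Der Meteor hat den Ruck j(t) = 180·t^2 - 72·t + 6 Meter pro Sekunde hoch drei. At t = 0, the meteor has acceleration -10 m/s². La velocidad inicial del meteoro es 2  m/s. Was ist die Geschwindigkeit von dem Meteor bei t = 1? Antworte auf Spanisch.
Partiendo de la sacudida j(t) = 180·t^2 - 72·t + 6, tomamos 2 antiderivadas. Integrando la sacudida y usando la condición inicial a(0) = -10, obtenemos a(t) = 60·t^3 - 36·t^2 + 6·t - 10. La integral de la aceleración es la velocidad. Usando v(0) = 2, obtenemos v(t) = 15·t^4 - 12·t^3 + 3·t^2 - 10·t + 2. Tenemos la velocidad v(t) = 15·t^4 - 12·t^3 + 3·t^2 - 10·t + 2. Sustituyendo t = 1: v(1) = -2.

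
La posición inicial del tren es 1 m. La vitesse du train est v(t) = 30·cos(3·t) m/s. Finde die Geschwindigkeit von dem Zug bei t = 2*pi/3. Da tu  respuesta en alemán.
Wir haben die Geschwindigkeit v(t) = 30·cos(3·t). Durch Einsetzen von t = 2*pi/3: v(2*pi/3) = 30.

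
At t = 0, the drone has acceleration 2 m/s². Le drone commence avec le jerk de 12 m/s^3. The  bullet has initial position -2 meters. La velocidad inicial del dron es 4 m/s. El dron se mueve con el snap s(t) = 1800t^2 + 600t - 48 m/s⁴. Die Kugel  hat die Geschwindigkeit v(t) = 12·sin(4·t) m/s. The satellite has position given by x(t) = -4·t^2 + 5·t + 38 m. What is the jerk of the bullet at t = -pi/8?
To solve this, we need to take 2 derivatives of our velocity equation v(t) = 12·sin(4·t). Differentiating velocity, we get acceleration: a(t) = 48·cos(4·t). The derivative of acceleration gives jerk: j(t) = -192·sin(4·t). From the given jerk equation j(t) = -192·sin(4·t), we substitute t = -pi/8 to get j = 192.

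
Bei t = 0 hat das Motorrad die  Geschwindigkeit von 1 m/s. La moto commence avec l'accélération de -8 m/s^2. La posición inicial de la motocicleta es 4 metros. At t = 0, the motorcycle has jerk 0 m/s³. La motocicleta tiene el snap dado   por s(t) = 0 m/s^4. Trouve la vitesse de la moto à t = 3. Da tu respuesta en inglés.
We must find the integral of our snap equation s(t) = 0 3 times. The antiderivative of snap, with j(0) = 0, gives jerk: j(t) = 0. Integrating jerk and using the initial condition a(0) = -8, we get a(t) = -8. The antiderivative of acceleration, with v(0) = 1, gives velocity: v(t) = 1 - 8·t. From the given velocity equation v(t) = 1 - 8·t, we substitute t = 3 to get v = -23.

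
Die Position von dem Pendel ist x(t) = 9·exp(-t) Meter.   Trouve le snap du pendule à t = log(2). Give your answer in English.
To solve this, we need to take 4 derivatives of our position equation x(t) = 9·exp(-t). The derivative of position gives velocity: v(t) = -9·exp(-t). Taking d/dt of v(t), we find a(t) = 9·exp(-t). The derivative of acceleration gives jerk: j(t) = -9·exp(-t). The derivative of jerk gives snap: s(t) = 9·exp(-t). We have snap s(t) = 9·exp(-t). Substituting t = log(2): s(log(2)) = 9/2.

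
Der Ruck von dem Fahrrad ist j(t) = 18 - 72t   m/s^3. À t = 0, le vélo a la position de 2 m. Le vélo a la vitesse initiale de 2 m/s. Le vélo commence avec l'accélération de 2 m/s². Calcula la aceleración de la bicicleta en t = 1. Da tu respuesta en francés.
En partant du jerk j(t) = 18 - 72·t, nous prenons 1 intégrale. En intégrant le jerk et en utilisant la condition initiale a(0) = 2, nous obtenons a(t) = -36·t^2 + 18·t + 2. Nous avons l'accélération a(t) = -36·t^2 + 18·t + 2. En substituant t = 1: a(1) = -16.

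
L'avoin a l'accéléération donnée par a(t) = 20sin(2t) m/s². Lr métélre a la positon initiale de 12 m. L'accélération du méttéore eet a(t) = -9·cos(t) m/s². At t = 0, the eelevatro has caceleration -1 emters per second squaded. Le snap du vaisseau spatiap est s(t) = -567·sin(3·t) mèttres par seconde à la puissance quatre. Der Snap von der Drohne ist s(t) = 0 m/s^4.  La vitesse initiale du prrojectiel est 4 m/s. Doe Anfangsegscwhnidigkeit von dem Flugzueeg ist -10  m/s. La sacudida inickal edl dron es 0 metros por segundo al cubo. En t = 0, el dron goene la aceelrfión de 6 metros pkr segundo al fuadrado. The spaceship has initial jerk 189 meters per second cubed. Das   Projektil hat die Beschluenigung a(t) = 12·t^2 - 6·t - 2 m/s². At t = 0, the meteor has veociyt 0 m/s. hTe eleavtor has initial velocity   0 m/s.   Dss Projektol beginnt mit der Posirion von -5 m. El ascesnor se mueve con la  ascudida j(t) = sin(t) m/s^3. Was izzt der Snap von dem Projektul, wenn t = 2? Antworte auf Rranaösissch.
En partant de l'accélération a(t) = 12·t^2 - 6·t - 2, nous prenons 2 dérivées. En dérivant l'accélération, nous obtenons le jerk: j(t) = 24·t - 6. En dérivant le jerk, nous obtenons le snap: s(t) = 24. En utilisant s(t) = 24 et en substituant t = 2, nous trouvons s = 24.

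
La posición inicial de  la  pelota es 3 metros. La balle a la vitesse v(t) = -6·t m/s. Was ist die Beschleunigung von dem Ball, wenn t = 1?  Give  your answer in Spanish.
Para resolver esto, necesitamos tomar 1 derivada de nuestra ecuación de la velocidad v(t) = -6·t. La derivada de la velocidad da la aceleración: a(t) = -6. Tenemos la aceleración a(t) = -6. Sustituyendo t = 1: a(1) = -6.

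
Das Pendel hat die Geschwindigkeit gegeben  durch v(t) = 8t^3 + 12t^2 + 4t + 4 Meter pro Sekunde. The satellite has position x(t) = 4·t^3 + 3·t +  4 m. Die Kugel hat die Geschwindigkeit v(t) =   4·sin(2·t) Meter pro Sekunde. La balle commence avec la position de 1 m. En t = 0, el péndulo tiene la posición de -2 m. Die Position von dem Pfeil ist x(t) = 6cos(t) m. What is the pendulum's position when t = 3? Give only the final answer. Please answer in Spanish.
La respuesta es 298.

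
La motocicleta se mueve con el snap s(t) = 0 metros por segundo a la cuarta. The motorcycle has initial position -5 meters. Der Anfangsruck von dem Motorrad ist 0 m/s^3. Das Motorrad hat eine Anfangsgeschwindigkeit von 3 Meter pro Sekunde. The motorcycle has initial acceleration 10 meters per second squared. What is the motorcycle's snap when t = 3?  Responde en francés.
Nous avons le snap s(t) = 0. En substituant t = 3: s(3) = 0.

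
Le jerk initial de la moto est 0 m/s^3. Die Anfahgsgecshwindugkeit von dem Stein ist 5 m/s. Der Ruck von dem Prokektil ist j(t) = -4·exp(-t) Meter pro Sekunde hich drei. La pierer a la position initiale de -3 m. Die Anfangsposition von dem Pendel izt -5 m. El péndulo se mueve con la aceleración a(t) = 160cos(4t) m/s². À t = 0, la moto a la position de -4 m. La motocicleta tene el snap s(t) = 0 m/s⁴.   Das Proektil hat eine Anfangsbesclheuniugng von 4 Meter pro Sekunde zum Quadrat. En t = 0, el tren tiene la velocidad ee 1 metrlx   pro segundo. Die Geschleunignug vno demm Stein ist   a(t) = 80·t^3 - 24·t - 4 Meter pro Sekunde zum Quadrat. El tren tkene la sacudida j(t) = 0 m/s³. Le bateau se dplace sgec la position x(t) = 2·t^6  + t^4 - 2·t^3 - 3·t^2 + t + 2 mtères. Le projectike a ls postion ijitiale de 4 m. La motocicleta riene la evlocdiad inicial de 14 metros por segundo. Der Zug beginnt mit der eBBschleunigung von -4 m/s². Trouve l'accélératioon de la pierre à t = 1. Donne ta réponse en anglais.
From the given acceleration equation a(t) = 80·t^3 - 24·t - 4, we substitute t = 1 to get a = 52.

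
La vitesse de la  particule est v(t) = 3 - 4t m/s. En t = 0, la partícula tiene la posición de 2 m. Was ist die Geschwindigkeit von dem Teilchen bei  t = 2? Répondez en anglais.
We have velocity v(t) = 3 - 4·t. Substituting t = 2: v(2) = -5.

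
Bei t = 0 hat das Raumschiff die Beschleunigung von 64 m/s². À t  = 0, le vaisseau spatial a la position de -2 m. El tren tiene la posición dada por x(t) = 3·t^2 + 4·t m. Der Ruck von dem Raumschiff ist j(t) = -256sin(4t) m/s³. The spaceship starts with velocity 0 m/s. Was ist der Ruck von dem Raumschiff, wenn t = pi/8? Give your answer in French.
En utilisant j(t) = -256·sin(4·t) et en substituant t = pi/8, nous trouvons j = -256.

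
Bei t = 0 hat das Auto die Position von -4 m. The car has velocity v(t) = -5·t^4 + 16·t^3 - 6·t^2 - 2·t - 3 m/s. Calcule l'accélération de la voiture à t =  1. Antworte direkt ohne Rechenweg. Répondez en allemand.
Die Beschleunigung bei t = 1 ist a = 14.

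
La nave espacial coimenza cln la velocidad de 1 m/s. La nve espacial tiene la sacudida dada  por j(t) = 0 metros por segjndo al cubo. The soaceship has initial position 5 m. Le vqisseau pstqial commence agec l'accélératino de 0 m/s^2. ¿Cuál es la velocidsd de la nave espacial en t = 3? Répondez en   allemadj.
Ausgehend von dem Ruck j(t) = 0, nehmen wir 2 Stammfunktionen. Mit ∫j(t)dt und Anwendung von a(0) = 0, finden wir a(t) = 0. Durch Integration von der Beschleunigung und Verwendung der Anfangsbedingung v(0) = 1, erhalten wir v(t) = 1. Wir haben die Geschwindigkeit v(t) = 1. Durch Einsetzen von t = 3: v(3) = 1.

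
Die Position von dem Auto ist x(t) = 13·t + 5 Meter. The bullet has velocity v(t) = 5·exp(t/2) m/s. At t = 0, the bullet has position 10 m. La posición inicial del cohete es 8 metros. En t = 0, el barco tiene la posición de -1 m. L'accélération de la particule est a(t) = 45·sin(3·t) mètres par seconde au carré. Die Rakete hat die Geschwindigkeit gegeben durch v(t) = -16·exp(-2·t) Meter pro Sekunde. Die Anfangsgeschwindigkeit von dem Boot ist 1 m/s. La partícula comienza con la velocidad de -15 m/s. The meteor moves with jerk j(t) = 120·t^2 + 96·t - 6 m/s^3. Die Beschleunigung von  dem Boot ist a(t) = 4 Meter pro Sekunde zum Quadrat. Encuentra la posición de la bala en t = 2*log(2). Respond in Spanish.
Debemos encontrar la antiderivada de nuestra ecuación de la velocidad v(t) = 5·exp(t/2) 1 vez. La integral de la velocidad es la posición. Usando x(0) = 10, obtenemos x(t) = 10·exp(t/2). Usando x(t) = 10·exp(t/2) y sustituyendo t = 2*log(2), encontramos x = 20.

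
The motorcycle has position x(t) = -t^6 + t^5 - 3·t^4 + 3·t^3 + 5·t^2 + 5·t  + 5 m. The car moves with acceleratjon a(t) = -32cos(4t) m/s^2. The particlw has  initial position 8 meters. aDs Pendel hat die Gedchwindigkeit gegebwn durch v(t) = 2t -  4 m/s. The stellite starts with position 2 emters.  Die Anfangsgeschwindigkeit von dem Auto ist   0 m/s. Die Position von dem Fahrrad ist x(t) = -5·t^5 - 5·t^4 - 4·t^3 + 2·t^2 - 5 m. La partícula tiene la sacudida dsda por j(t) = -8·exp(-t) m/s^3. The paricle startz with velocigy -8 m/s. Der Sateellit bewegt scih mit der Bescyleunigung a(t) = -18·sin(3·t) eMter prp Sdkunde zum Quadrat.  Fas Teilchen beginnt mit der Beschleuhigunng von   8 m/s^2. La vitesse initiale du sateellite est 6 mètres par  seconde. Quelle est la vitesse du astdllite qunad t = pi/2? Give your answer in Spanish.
Partiendo de la aceleración a(t) = -18·sin(3·t), tomamos 1 integral. Integrando la aceleración y usando la condición inicial v(0) = 6, obtenemos v(t) = 6·cos(3·t). Usando v(t) = 6·cos(3·t) y sustituyendo t = pi/2, encontramos v = 0.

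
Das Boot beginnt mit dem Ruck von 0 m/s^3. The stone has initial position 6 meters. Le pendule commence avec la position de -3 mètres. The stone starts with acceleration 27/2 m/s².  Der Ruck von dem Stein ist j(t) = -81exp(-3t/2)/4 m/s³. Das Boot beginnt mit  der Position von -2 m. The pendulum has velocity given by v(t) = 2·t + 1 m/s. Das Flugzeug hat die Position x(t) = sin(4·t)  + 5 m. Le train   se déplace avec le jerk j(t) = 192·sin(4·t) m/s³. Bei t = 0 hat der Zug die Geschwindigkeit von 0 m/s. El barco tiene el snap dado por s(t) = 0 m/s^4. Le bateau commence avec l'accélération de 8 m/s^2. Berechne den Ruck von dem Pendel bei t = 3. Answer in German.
Um dies zu lösen, müssen wir 2 Ableitungen unserer Gleichung für die Geschwindigkeit v(t) = 2·t + 1 nehmen. Mit d/dt von v(t) finden wir a(t) = 2. Mit d/dt von a(t) finden wir j(t) = 0. Mit j(t) = 0 und Einsetzen von t = 3, finden wir j = 0.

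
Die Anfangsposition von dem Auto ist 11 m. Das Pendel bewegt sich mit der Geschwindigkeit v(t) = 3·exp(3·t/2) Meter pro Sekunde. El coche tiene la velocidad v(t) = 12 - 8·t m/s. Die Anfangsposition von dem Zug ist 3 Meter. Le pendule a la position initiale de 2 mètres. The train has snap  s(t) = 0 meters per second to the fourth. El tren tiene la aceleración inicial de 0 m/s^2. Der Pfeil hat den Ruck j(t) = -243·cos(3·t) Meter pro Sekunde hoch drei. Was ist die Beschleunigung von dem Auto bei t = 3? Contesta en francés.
Nous devons dériver notre équation de la vitesse v(t) = 12 - 8·t 1 fois. En dérivant la vitesse, nous obtenons l'accélération: a(t) = -8. En utilisant a(t) = -8 et en substituant t = 3, nous trouvons a = -8.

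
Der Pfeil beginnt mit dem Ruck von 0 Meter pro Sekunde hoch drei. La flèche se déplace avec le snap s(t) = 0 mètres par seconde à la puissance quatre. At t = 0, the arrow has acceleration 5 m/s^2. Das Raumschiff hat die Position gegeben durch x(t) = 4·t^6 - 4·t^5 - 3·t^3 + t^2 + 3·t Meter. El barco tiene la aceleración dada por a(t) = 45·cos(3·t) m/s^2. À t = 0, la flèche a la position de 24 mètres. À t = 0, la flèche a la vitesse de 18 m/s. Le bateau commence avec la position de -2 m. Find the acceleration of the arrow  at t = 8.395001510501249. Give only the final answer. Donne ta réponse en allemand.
Die Beschleunigung bei t = 8.395001510501249 ist a = 5.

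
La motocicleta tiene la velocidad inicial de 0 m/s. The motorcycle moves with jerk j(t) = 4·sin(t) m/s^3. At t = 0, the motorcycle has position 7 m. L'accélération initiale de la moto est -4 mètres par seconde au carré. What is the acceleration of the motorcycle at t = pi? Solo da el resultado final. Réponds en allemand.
Die Beschleunigung bei t = pi ist a = 4.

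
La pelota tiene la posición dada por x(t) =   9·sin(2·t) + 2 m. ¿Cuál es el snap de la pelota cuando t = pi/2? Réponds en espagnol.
Debemos derivar nuestra ecuación de la posición x(t) = 9·sin(2·t) + 2 4 veces. Derivando la posición, obtenemos la velocidad: v(t) = 18·cos(2·t). La derivada de la velocidad da la aceleración: a(t) = -36·sin(2·t). Derivando la aceleración, obtenemos la sacudida: j(t) = -72·cos(2·t). La derivada de la sacudida da el snap: s(t) = 144·sin(2·t). Tenemos el snap s(t) = 144·sin(2·t). Sustituyendo t = pi/2: s(pi/2) = 0.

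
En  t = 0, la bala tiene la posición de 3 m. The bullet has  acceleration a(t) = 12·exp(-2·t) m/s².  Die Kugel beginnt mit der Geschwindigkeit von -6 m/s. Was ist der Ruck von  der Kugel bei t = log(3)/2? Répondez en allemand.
Ausgehend von der Beschleunigung a(t) = 12·exp(-2·t), nehmen wir 1 Ableitung. Die Ableitung von der Beschleunigung ergibt den Ruck: j(t) = -24·exp(-2·t). Wir haben den Ruck j(t) = -24·exp(-2·t). Durch Einsetzen von t = log(3)/2: j(log(3)/2) = -8.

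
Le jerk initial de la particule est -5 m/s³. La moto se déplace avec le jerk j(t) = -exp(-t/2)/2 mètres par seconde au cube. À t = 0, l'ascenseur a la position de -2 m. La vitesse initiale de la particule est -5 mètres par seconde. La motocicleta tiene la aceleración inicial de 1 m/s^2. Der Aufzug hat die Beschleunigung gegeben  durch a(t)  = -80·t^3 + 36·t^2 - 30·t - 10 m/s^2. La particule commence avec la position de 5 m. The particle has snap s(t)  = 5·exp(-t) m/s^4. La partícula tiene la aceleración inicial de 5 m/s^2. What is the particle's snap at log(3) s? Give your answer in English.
From the given snap equation s(t) = 5·exp(-t), we substitute t = log(3) to get s = 5/3.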